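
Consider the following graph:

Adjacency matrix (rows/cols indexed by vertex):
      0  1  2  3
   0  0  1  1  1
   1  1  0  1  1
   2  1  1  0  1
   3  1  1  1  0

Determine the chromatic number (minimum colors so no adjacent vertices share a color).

The graph has a maximum clique of size 4 (lower bound on chromatic number).
A valid 4-coloring: {0: 0, 1: 1, 2: 2, 3: 3}.
Chromatic number = 4.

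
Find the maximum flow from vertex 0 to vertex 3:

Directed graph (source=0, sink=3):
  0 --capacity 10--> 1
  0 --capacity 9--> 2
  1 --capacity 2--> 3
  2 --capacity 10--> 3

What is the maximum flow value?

Computing max flow:
  Flow on (0->1): 2/10
  Flow on (0->2): 9/9
  Flow on (1->3): 2/2
  Flow on (2->3): 9/10
Maximum flow = 11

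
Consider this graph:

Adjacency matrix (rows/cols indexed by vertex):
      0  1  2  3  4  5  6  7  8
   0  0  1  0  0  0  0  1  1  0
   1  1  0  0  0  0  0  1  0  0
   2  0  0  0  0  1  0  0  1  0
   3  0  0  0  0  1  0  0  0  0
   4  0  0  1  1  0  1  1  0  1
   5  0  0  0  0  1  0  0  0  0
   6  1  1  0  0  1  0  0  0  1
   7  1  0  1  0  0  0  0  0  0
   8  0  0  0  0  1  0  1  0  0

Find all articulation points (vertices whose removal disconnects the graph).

An articulation point is a vertex whose removal disconnects the graph.
Articulation points: [4]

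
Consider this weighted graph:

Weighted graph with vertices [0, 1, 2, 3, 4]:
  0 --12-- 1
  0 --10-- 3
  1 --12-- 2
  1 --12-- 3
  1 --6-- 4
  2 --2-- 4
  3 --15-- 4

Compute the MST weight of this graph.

Applying Kruskal's algorithm (sort edges by weight, add if no cycle):
  Add (2,4) w=2
  Add (1,4) w=6
  Add (0,3) w=10
  Add (0,1) w=12
  Skip (1,2) w=12 (creates cycle)
  Skip (1,3) w=12 (creates cycle)
  Skip (3,4) w=15 (creates cycle)
MST weight = 30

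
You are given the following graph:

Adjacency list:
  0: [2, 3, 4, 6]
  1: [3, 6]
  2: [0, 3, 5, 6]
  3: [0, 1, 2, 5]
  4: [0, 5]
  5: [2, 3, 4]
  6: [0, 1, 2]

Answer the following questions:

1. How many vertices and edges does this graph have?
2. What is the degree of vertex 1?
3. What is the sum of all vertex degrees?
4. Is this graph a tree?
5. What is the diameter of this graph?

Count: 7 vertices, 11 edges.
Vertex 1 has neighbors [3, 6], degree = 2.
Handshaking lemma: 2 * 11 = 22.
A tree on 7 vertices has 6 edges. This graph has 11 edges (5 extra). Not a tree.
Diameter (longest shortest path) = 3.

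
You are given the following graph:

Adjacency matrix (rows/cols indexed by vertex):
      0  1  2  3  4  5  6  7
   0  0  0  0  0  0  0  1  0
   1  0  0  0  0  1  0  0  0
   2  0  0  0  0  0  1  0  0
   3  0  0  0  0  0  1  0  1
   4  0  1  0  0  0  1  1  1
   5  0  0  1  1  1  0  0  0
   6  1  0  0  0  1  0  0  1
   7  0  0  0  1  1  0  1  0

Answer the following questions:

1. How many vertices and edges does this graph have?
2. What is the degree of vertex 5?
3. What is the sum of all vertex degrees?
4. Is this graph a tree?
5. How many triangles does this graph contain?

Count: 8 vertices, 9 edges.
Vertex 5 has neighbors [2, 3, 4], degree = 3.
Handshaking lemma: 2 * 9 = 18.
A tree on 8 vertices has 7 edges. This graph has 9 edges (2 extra). Not a tree.
Number of triangles = 1.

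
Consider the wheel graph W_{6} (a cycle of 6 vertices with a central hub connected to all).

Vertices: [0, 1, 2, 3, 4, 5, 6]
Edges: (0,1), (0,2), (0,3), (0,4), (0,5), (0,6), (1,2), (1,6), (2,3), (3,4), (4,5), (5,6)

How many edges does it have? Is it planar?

Wheel graph W_{6}: 6 cycle edges + 6 spoke edges = 12 edges.
Total vertices: 7.
The graph is planar.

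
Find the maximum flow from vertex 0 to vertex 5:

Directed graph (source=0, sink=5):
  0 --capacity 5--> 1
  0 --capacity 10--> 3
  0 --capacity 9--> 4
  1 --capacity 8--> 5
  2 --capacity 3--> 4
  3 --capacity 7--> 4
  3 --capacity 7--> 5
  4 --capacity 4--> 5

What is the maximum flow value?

Computing max flow:
  Flow on (0->1): 5/5
  Flow on (0->3): 7/10
  Flow on (0->4): 4/9
  Flow on (1->5): 5/8
  Flow on (3->5): 7/7
  Flow on (4->5): 4/4
Maximum flow = 16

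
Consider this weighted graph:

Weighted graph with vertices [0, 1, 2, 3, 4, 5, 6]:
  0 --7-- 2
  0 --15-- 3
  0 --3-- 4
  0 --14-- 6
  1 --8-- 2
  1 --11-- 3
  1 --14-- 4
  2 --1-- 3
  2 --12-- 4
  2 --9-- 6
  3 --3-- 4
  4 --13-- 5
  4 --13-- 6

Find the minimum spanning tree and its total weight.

Applying Kruskal's algorithm (sort edges by weight, add if no cycle):
  Add (2,3) w=1
  Add (0,4) w=3
  Add (3,4) w=3
  Skip (0,2) w=7 (creates cycle)
  Add (1,2) w=8
  Add (2,6) w=9
  Skip (1,3) w=11 (creates cycle)
  Skip (2,4) w=12 (creates cycle)
  Skip (4,6) w=13 (creates cycle)
  Add (4,5) w=13
  Skip (0,6) w=14 (creates cycle)
  Skip (1,4) w=14 (creates cycle)
  Skip (0,3) w=15 (creates cycle)
MST weight = 37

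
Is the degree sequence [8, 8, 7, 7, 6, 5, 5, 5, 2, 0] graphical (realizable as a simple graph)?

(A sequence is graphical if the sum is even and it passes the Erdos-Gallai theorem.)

Sum of degrees = 53. Sum is odd, so the sequence is NOT graphical.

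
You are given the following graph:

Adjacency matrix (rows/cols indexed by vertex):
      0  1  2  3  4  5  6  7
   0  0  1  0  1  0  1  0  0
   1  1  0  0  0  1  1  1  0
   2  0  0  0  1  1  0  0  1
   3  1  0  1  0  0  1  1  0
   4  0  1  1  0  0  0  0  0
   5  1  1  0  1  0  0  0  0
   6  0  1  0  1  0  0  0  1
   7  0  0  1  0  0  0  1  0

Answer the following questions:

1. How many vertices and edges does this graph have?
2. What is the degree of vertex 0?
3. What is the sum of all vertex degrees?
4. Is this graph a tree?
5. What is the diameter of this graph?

Count: 8 vertices, 12 edges.
Vertex 0 has neighbors [1, 3, 5], degree = 3.
Handshaking lemma: 2 * 12 = 24.
A tree on 8 vertices has 7 edges. This graph has 12 edges (5 extra). Not a tree.
Diameter (longest shortest path) = 3.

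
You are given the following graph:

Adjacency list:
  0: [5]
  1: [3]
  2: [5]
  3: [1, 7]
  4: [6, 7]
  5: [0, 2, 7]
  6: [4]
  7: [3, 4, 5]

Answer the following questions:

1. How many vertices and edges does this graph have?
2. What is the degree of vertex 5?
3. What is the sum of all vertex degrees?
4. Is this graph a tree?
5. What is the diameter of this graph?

Count: 8 vertices, 7 edges.
Vertex 5 has neighbors [0, 2, 7], degree = 3.
Handshaking lemma: 2 * 7 = 14.
A graph is a tree iff it is connected and has exactly n-1 edges. This graph is connected (all 8 vertices in one component) and has 8-1 = 7 edges. It is a tree.
Diameter (longest shortest path) = 4.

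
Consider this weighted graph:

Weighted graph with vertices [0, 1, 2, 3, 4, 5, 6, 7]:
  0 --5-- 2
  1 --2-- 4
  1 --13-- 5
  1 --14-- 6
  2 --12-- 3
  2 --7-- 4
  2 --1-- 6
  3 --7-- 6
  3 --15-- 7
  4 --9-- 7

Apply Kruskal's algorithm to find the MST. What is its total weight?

Applying Kruskal's algorithm (sort edges by weight, add if no cycle):
  Add (2,6) w=1
  Add (1,4) w=2
  Add (0,2) w=5
  Add (2,4) w=7
  Add (3,6) w=7
  Add (4,7) w=9
  Skip (2,3) w=12 (creates cycle)
  Add (1,5) w=13
  Skip (1,6) w=14 (creates cycle)
  Skip (3,7) w=15 (creates cycle)
MST weight = 44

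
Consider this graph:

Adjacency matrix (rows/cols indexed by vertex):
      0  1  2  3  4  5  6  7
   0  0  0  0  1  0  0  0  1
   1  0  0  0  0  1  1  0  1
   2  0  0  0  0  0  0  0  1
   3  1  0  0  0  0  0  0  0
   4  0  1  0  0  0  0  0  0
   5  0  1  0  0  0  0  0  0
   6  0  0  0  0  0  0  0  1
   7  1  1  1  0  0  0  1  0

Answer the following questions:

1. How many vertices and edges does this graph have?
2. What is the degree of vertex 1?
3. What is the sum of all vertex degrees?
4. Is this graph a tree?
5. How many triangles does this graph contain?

Count: 8 vertices, 7 edges.
Vertex 1 has neighbors [4, 5, 7], degree = 3.
Handshaking lemma: 2 * 7 = 14.
A graph is a tree iff it is connected and has exactly n-1 edges. This graph is connected (all 8 vertices in one component) and has 8-1 = 7 edges. It is a tree.
Number of triangles = 0.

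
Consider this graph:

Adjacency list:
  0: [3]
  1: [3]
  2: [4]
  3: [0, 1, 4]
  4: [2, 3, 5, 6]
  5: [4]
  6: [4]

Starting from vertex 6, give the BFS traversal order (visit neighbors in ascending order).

BFS from vertex 6 (neighbors processed in ascending order):
Visit order: 6, 4, 2, 3, 5, 0, 1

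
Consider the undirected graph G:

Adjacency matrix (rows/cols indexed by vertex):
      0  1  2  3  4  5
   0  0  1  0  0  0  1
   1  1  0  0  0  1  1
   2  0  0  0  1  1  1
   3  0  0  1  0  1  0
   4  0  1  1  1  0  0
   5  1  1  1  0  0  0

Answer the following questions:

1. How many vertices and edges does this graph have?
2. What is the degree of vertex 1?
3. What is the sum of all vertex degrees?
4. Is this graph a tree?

Count: 6 vertices, 8 edges.
Vertex 1 has neighbors [0, 4, 5], degree = 3.
Handshaking lemma: 2 * 8 = 16.
A tree on 6 vertices has 5 edges. This graph has 8 edges (3 extra). Not a tree.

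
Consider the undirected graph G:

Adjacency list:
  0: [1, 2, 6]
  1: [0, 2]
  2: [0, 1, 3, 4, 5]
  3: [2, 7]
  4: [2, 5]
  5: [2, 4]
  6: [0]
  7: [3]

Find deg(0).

Vertex 0 has neighbors [1, 2, 6], so deg(0) = 3.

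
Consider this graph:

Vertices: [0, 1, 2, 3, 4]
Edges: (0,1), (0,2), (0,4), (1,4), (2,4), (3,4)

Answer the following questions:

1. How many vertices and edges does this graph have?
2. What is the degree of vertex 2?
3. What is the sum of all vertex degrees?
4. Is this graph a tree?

Count: 5 vertices, 6 edges.
Vertex 2 has neighbors [0, 4], degree = 2.
Handshaking lemma: 2 * 6 = 12.
A tree on 5 vertices has 4 edges. This graph has 6 edges (2 extra). Not a tree.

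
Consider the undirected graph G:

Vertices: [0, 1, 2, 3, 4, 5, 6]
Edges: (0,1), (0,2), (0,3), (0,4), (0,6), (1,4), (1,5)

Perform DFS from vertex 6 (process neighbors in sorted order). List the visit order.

DFS from vertex 6 (neighbors processed in ascending order):
Visit order: 6, 0, 1, 4, 5, 2, 3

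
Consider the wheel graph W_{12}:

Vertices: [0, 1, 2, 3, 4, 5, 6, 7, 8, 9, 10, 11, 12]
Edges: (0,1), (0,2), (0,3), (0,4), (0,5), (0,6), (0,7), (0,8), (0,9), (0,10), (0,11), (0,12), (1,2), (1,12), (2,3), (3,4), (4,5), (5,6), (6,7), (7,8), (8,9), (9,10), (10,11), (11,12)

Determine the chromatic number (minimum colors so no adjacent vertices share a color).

W_{12} = C_{12} plus a hub adjacent to every cycle vertex.
The outer cycle needs 2 colors (even cycle); the hub is adjacent to all of them so needs a fresh color.
Chromatic number = 2 + 1 = 3.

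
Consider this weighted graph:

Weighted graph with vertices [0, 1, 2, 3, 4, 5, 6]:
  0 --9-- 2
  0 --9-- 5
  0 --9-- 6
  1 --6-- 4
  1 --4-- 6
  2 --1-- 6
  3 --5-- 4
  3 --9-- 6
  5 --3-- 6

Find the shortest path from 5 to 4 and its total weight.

Using Dijkstra's algorithm from vertex 5:
Shortest path: 5 -> 6 -> 1 -> 4
Total weight: 3 + 4 + 6 = 13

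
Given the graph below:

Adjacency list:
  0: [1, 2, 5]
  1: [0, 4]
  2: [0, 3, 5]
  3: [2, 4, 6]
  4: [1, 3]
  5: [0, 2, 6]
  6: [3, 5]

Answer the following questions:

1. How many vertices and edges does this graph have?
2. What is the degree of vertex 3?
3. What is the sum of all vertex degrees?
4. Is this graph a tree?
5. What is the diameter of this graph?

Count: 7 vertices, 9 edges.
Vertex 3 has neighbors [2, 4, 6], degree = 3.
Handshaking lemma: 2 * 9 = 18.
A tree on 7 vertices has 6 edges. This graph has 9 edges (3 extra). Not a tree.
Diameter (longest shortest path) = 3.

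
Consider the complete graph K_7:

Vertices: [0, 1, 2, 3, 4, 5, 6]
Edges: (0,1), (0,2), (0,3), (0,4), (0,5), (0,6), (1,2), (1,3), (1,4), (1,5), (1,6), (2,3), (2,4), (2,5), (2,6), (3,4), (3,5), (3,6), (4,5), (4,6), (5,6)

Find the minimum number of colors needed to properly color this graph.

In K_7, every vertex is adjacent to every other vertex.
Each vertex needs a unique color.
Chromatic number = 7.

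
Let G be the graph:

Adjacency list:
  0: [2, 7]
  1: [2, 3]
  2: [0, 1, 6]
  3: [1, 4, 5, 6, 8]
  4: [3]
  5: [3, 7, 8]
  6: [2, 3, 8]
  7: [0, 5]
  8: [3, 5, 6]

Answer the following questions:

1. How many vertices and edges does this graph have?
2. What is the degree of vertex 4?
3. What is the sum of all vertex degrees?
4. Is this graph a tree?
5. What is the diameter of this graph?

Count: 9 vertices, 12 edges.
Vertex 4 has neighbors [3], degree = 1.
Handshaking lemma: 2 * 12 = 24.
A tree on 9 vertices has 8 edges. This graph has 12 edges (4 extra). Not a tree.
Diameter (longest shortest path) = 4.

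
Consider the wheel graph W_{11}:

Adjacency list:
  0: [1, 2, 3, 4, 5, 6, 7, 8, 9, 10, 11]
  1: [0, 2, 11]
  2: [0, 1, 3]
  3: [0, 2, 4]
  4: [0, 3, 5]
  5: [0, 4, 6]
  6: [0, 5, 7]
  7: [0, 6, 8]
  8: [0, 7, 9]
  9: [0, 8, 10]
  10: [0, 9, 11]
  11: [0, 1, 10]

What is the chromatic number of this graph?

W_{11} = C_{11} plus a hub adjacent to every cycle vertex.
The outer cycle needs 3 colors (odd cycle); the hub is adjacent to all of them so needs a fresh color.
Chromatic number = 3 + 1 = 4.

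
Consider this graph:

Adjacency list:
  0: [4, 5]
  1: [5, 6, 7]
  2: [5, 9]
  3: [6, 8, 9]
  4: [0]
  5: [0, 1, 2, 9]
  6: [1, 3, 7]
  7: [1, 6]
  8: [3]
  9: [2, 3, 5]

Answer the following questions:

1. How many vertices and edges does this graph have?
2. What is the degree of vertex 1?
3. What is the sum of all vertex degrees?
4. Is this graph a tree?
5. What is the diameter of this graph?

Count: 10 vertices, 12 edges.
Vertex 1 has neighbors [5, 6, 7], degree = 3.
Handshaking lemma: 2 * 12 = 24.
A tree on 10 vertices has 9 edges. This graph has 12 edges (3 extra). Not a tree.
Diameter (longest shortest path) = 5.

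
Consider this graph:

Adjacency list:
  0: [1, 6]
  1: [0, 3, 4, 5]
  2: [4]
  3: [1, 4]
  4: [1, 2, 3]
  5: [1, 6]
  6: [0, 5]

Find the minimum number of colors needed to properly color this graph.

The graph has a maximum clique of size 3 (lower bound on chromatic number).
A valid 3-coloring: {0: 1, 1: 0, 2: 0, 3: 2, 4: 1, 5: 1, 6: 0}.
Chromatic number = 3.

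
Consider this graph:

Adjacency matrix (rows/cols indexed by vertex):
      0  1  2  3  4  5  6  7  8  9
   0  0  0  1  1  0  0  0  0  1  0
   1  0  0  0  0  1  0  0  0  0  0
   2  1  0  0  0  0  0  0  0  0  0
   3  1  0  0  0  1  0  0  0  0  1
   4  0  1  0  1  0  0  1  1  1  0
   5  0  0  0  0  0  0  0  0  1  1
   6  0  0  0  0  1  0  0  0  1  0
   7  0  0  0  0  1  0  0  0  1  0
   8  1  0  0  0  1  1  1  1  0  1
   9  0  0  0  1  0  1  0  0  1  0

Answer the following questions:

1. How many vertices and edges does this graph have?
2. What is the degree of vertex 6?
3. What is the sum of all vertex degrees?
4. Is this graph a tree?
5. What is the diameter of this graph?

Count: 10 vertices, 14 edges.
Vertex 6 has neighbors [4, 8], degree = 2.
Handshaking lemma: 2 * 14 = 28.
A tree on 10 vertices has 9 edges. This graph has 14 edges (5 extra). Not a tree.
Diameter (longest shortest path) = 4.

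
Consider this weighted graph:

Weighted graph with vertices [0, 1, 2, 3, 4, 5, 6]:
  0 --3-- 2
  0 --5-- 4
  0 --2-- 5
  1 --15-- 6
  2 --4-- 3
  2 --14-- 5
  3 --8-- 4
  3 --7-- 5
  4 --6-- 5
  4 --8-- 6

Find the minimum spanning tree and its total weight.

Applying Kruskal's algorithm (sort edges by weight, add if no cycle):
  Add (0,5) w=2
  Add (0,2) w=3
  Add (2,3) w=4
  Add (0,4) w=5
  Skip (4,5) w=6 (creates cycle)
  Skip (3,5) w=7 (creates cycle)
  Skip (3,4) w=8 (creates cycle)
  Add (4,6) w=8
  Skip (2,5) w=14 (creates cycle)
  Add (1,6) w=15
MST weight = 37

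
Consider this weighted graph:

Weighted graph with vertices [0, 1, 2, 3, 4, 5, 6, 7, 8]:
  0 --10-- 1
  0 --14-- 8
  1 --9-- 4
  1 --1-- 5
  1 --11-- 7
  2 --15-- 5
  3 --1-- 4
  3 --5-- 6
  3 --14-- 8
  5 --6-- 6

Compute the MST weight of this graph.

Applying Kruskal's algorithm (sort edges by weight, add if no cycle):
  Add (1,5) w=1
  Add (3,4) w=1
  Add (3,6) w=5
  Add (5,6) w=6
  Skip (1,4) w=9 (creates cycle)
  Add (0,1) w=10
  Add (1,7) w=11
  Add (0,8) w=14
  Skip (3,8) w=14 (creates cycle)
  Add (2,5) w=15
MST weight = 63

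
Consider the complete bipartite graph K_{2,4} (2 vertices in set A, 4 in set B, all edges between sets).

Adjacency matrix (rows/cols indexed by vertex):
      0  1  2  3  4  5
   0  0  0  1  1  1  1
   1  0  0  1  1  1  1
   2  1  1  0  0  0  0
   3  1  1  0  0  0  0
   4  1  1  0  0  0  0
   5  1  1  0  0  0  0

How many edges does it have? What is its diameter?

K_{2,4} has 2 * 4 = 8 edges.
Any vertex reaches any opposite-side vertex in 1 step; same-side vertices reach in 2 steps via any opposite-side vertex.
Diameter = 2.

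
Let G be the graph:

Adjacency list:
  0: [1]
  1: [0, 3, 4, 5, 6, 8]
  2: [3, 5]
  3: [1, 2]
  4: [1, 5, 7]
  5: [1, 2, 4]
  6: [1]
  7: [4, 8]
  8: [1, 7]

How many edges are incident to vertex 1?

Vertex 1 has neighbors [0, 3, 4, 5, 6, 8], so deg(1) = 6.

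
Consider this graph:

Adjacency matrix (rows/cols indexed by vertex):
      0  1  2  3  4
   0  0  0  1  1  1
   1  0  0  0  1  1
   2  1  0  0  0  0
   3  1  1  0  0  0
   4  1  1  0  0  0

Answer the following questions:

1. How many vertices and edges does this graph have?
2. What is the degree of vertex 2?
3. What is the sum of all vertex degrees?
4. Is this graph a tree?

Count: 5 vertices, 5 edges.
Vertex 2 has neighbors [0], degree = 1.
Handshaking lemma: 2 * 5 = 10.
A tree on 5 vertices has 4 edges. This graph has 5 edges (1 extra). Not a tree.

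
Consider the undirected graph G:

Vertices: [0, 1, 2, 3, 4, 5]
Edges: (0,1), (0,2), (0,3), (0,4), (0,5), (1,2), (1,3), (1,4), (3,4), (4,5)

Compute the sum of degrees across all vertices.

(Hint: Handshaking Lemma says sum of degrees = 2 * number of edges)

Count edges: 10 edges.
By Handshaking Lemma: sum of degrees = 2 * 10 = 20.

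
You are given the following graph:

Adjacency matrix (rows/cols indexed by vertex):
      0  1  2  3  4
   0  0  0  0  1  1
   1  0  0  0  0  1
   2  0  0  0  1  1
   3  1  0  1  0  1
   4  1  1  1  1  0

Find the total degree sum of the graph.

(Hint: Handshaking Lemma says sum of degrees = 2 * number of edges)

Count edges: 6 edges.
By Handshaking Lemma: sum of degrees = 2 * 6 = 12.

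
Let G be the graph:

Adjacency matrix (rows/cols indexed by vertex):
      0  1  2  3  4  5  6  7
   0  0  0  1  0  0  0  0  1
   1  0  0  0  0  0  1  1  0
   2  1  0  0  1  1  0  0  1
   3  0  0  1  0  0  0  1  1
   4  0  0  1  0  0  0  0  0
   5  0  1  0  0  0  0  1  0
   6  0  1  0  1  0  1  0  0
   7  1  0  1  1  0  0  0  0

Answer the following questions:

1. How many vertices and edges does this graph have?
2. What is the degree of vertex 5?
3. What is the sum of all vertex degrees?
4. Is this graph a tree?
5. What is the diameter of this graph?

Count: 8 vertices, 10 edges.
Vertex 5 has neighbors [1, 6], degree = 2.
Handshaking lemma: 2 * 10 = 20.
A tree on 8 vertices has 7 edges. This graph has 10 edges (3 extra). Not a tree.
Diameter (longest shortest path) = 4.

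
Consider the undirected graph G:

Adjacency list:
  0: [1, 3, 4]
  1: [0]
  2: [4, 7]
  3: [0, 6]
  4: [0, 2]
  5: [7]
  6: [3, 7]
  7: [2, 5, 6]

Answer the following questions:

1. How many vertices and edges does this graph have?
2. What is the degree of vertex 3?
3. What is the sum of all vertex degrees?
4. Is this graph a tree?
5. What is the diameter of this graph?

Count: 8 vertices, 8 edges.
Vertex 3 has neighbors [0, 6], degree = 2.
Handshaking lemma: 2 * 8 = 16.
A tree on 8 vertices has 7 edges. This graph has 8 edges (1 extra). Not a tree.
Diameter (longest shortest path) = 5.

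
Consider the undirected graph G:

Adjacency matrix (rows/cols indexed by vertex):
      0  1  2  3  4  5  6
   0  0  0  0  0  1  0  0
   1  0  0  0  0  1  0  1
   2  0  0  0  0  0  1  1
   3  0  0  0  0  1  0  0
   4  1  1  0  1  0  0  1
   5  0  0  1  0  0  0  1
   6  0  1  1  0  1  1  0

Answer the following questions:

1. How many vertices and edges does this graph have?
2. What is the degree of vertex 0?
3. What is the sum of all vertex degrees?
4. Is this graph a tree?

Count: 7 vertices, 8 edges.
Vertex 0 has neighbors [4], degree = 1.
Handshaking lemma: 2 * 8 = 16.
A tree on 7 vertices has 6 edges. This graph has 8 edges (2 extra). Not a tree.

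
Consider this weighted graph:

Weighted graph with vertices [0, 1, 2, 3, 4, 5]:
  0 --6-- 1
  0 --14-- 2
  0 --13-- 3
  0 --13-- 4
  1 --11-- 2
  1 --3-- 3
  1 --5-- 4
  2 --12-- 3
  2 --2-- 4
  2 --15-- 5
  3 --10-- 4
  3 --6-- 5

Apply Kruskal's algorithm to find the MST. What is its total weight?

Applying Kruskal's algorithm (sort edges by weight, add if no cycle):
  Add (2,4) w=2
  Add (1,3) w=3
  Add (1,4) w=5
  Add (0,1) w=6
  Add (3,5) w=6
  Skip (3,4) w=10 (creates cycle)
  Skip (1,2) w=11 (creates cycle)
  Skip (2,3) w=12 (creates cycle)
  Skip (0,4) w=13 (creates cycle)
  Skip (0,3) w=13 (creates cycle)
  Skip (0,2) w=14 (creates cycle)
  Skip (2,5) w=15 (creates cycle)
MST weight = 22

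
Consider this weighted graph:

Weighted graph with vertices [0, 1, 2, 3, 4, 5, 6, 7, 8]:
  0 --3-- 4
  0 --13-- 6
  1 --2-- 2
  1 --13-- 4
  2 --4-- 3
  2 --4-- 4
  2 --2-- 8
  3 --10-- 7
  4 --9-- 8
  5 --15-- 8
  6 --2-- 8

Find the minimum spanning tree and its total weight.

Applying Kruskal's algorithm (sort edges by weight, add if no cycle):
  Add (1,2) w=2
  Add (2,8) w=2
  Add (6,8) w=2
  Add (0,4) w=3
  Add (2,4) w=4
  Add (2,3) w=4
  Skip (4,8) w=9 (creates cycle)
  Add (3,7) w=10
  Skip (0,6) w=13 (creates cycle)
  Skip (1,4) w=13 (creates cycle)
  Add (5,8) w=15
MST weight = 42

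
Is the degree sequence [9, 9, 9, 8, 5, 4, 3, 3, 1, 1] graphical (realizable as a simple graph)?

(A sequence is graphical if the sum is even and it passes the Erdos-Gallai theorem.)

Sum of degrees = 52. Sum is even but fails Erdos-Gallai. The sequence is NOT graphical.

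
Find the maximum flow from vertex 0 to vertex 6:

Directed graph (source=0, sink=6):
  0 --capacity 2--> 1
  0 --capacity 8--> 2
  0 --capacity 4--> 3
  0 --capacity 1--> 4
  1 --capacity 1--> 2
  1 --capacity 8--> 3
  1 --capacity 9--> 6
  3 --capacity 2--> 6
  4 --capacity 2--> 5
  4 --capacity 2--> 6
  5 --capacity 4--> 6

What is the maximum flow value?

Computing max flow:
  Flow on (0->1): 2/2
  Flow on (0->3): 2/4
  Flow on (0->4): 1/1
  Flow on (1->6): 2/9
  Flow on (3->6): 2/2
  Flow on (4->6): 1/2
Maximum flow = 5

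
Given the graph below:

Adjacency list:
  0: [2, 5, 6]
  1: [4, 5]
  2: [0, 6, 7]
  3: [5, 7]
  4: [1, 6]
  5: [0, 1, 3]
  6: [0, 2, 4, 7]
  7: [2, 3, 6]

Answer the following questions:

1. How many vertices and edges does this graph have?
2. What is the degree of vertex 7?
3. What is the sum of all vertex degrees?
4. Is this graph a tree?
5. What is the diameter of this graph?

Count: 8 vertices, 11 edges.
Vertex 7 has neighbors [2, 3, 6], degree = 3.
Handshaking lemma: 2 * 11 = 22.
A tree on 8 vertices has 7 edges. This graph has 11 edges (4 extra). Not a tree.
Diameter (longest shortest path) = 3.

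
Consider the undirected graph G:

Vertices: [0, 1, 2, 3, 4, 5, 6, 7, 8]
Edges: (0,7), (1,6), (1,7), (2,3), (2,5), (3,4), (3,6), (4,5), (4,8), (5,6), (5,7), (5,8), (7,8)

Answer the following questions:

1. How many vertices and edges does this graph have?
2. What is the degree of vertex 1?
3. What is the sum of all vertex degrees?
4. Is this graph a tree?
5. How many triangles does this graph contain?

Count: 9 vertices, 13 edges.
Vertex 1 has neighbors [6, 7], degree = 2.
Handshaking lemma: 2 * 13 = 26.
A tree on 9 vertices has 8 edges. This graph has 13 edges (5 extra). Not a tree.
Number of triangles = 2.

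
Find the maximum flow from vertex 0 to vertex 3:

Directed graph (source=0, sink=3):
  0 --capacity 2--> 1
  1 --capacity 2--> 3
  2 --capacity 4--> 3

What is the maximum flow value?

Computing max flow:
  Flow on (0->1): 2/2
  Flow on (1->3): 2/2
Maximum flow = 2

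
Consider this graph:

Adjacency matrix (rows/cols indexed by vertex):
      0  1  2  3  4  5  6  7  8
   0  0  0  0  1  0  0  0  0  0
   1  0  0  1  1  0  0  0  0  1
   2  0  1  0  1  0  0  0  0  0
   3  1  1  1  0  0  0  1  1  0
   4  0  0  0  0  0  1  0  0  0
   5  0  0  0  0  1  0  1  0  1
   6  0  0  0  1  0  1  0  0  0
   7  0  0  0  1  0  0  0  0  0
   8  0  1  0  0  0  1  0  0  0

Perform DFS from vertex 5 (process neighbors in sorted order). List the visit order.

DFS from vertex 5 (neighbors processed in ascending order):
Visit order: 5, 4, 6, 3, 0, 1, 2, 8, 7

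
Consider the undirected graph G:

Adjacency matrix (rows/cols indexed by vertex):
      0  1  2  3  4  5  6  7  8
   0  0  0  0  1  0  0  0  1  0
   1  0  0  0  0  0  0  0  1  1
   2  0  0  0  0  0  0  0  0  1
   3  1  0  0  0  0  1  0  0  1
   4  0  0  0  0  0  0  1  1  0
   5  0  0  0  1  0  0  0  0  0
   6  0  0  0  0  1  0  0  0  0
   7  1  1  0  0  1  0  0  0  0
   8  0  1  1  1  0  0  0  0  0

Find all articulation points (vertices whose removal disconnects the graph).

An articulation point is a vertex whose removal disconnects the graph.
Articulation points: [3, 4, 7, 8]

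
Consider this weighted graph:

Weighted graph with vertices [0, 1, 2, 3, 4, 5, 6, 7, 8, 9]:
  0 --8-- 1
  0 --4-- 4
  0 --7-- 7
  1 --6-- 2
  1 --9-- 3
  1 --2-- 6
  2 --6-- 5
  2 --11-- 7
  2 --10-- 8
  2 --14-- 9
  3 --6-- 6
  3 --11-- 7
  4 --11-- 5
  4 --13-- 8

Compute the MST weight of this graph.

Applying Kruskal's algorithm (sort edges by weight, add if no cycle):
  Add (1,6) w=2
  Add (0,4) w=4
  Add (1,2) w=6
  Add (2,5) w=6
  Add (3,6) w=6
  Add (0,7) w=7
  Add (0,1) w=8
  Skip (1,3) w=9 (creates cycle)
  Add (2,8) w=10
  Skip (2,7) w=11 (creates cycle)
  Skip (3,7) w=11 (creates cycle)
  Skip (4,5) w=11 (creates cycle)
  Skip (4,8) w=13 (creates cycle)
  Add (2,9) w=14
MST weight = 63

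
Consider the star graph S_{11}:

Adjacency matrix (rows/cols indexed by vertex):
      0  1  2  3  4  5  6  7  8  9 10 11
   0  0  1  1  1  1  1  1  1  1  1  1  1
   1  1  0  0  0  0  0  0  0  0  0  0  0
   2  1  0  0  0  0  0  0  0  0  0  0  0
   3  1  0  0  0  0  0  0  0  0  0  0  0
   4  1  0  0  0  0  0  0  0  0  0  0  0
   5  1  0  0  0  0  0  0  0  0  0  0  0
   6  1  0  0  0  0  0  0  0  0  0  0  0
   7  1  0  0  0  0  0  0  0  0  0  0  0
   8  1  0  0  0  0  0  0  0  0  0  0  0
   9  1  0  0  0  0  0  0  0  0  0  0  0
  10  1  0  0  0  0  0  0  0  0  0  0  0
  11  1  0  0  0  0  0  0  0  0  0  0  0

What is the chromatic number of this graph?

S_{11} has one hub adjacent to 11 leaves; leaves are pairwise non-adjacent.
Color the hub 0 and every leaf 1.
Chromatic number = 2.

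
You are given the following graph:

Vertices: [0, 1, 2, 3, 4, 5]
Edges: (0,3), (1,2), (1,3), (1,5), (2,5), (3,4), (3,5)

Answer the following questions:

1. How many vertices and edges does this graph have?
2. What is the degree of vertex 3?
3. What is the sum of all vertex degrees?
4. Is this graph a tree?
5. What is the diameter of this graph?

Count: 6 vertices, 7 edges.
Vertex 3 has neighbors [0, 1, 4, 5], degree = 4.
Handshaking lemma: 2 * 7 = 14.
A tree on 6 vertices has 5 edges. This graph has 7 edges (2 extra). Not a tree.
Diameter (longest shortest path) = 3.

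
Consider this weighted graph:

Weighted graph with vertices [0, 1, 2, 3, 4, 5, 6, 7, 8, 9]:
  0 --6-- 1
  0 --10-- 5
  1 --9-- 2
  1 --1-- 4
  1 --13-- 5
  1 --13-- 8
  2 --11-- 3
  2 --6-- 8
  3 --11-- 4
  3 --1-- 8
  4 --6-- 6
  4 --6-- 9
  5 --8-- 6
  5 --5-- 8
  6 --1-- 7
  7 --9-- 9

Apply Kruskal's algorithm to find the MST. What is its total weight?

Applying Kruskal's algorithm (sort edges by weight, add if no cycle):
  Add (1,4) w=1
  Add (3,8) w=1
  Add (6,7) w=1
  Add (5,8) w=5
  Add (0,1) w=6
  Add (2,8) w=6
  Add (4,9) w=6
  Add (4,6) w=6
  Add (5,6) w=8
  Skip (1,2) w=9 (creates cycle)
  Skip (7,9) w=9 (creates cycle)
  Skip (0,5) w=10 (creates cycle)
  Skip (2,3) w=11 (creates cycle)
  Skip (3,4) w=11 (creates cycle)
  Skip (1,8) w=13 (creates cycle)
  Skip (1,5) w=13 (creates cycle)
MST weight = 40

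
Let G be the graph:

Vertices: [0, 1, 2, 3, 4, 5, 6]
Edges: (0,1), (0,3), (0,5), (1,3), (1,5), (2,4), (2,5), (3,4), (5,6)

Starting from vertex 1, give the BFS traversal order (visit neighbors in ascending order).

BFS from vertex 1 (neighbors processed in ascending order):
Visit order: 1, 0, 3, 5, 4, 2, 6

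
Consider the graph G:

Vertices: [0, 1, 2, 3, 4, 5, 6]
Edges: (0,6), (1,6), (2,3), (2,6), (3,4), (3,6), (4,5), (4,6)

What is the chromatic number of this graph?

The graph has a maximum clique of size 3 (lower bound on chromatic number).
A valid 3-coloring: {0: 1, 1: 1, 2: 2, 3: 1, 4: 2, 5: 0, 6: 0}.
Chromatic number = 3.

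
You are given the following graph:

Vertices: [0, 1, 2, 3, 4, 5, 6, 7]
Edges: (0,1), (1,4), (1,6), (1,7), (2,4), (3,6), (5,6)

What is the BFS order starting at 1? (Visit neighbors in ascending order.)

BFS from vertex 1 (neighbors processed in ascending order):
Visit order: 1, 0, 4, 6, 7, 2, 3, 5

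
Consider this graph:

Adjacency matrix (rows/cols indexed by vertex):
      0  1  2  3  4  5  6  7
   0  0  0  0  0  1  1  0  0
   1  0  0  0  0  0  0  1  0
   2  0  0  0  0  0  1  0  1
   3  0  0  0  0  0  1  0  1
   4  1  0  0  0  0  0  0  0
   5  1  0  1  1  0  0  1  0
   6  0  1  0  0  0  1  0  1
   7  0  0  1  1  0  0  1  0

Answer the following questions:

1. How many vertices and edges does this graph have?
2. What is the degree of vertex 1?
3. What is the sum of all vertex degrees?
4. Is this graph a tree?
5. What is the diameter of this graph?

Count: 8 vertices, 9 edges.
Vertex 1 has neighbors [6], degree = 1.
Handshaking lemma: 2 * 9 = 18.
A tree on 8 vertices has 7 edges. This graph has 9 edges (2 extra). Not a tree.
Diameter (longest shortest path) = 4.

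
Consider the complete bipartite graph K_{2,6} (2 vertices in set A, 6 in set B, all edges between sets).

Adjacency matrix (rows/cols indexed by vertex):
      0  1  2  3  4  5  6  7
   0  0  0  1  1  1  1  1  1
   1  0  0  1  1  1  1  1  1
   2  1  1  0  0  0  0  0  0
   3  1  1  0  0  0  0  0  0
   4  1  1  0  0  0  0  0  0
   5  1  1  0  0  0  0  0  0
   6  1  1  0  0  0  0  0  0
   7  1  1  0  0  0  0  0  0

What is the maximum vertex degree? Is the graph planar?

Set-A vertices have degree 6; set-B vertices have degree 2. Maximum degree = max(2,6) = 6.
min(2,6) <= 2, so K_{2,6} avoids a K_{3,3} subdivision and is planar.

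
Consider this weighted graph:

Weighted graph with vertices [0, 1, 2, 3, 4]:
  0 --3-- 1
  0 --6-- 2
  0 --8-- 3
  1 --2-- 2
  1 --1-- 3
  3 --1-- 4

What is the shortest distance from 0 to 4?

Using Dijkstra's algorithm from vertex 0:
Shortest path: 0 -> 1 -> 3 -> 4
Total weight: 3 + 1 + 1 = 5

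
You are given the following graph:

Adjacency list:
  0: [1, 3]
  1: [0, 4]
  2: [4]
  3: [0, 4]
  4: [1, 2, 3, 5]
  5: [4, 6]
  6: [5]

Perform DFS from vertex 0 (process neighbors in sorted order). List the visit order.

DFS from vertex 0 (neighbors processed in ascending order):
Visit order: 0, 1, 4, 2, 3, 5, 6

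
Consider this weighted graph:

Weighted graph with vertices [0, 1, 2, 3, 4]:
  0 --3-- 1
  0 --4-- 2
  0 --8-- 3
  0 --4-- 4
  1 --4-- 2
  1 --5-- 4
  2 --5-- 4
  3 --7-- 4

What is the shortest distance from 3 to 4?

Using Dijkstra's algorithm from vertex 3:
Shortest path: 3 -> 4
Total weight: 7 = 7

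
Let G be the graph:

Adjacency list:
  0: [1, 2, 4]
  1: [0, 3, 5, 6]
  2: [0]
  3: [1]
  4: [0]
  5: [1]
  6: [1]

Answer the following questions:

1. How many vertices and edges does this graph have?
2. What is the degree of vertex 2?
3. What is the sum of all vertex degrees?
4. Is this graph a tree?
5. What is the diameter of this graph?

Count: 7 vertices, 6 edges.
Vertex 2 has neighbors [0], degree = 1.
Handshaking lemma: 2 * 6 = 12.
A graph is a tree iff it is connected and has exactly n-1 edges. This graph is connected (all 7 vertices in one component) and has 7-1 = 6 edges. It is a tree.
Diameter (longest shortest path) = 3.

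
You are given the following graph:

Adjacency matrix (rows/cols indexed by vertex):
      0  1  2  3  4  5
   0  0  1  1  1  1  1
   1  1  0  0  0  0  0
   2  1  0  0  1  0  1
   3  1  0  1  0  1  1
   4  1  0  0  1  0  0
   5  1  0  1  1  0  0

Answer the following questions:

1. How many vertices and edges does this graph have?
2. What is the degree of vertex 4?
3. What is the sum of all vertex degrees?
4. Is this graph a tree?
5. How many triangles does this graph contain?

Count: 6 vertices, 9 edges.
Vertex 4 has neighbors [0, 3], degree = 2.
Handshaking lemma: 2 * 9 = 18.
A tree on 6 vertices has 5 edges. This graph has 9 edges (4 extra). Not a tree.
Number of triangles = 5.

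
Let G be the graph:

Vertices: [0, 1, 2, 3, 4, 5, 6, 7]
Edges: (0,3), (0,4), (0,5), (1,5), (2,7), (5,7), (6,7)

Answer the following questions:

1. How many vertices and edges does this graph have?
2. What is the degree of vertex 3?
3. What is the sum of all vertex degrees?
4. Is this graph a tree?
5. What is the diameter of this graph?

Count: 8 vertices, 7 edges.
Vertex 3 has neighbors [0], degree = 1.
Handshaking lemma: 2 * 7 = 14.
A graph is a tree iff it is connected and has exactly n-1 edges. This graph is connected (all 8 vertices in one component) and has 8-1 = 7 edges. It is a tree.
Diameter (longest shortest path) = 4.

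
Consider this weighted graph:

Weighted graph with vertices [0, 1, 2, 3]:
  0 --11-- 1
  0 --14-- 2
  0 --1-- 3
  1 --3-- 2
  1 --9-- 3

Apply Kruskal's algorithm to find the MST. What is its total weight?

Applying Kruskal's algorithm (sort edges by weight, add if no cycle):
  Add (0,3) w=1
  Add (1,2) w=3
  Add (1,3) w=9
  Skip (0,1) w=11 (creates cycle)
  Skip (0,2) w=14 (creates cycle)
MST weight = 13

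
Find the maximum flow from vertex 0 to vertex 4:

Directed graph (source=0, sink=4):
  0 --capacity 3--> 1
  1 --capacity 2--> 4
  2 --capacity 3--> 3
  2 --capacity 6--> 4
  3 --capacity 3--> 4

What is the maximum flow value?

Computing max flow:
  Flow on (0->1): 2/3
  Flow on (1->4): 2/2
Maximum flow = 2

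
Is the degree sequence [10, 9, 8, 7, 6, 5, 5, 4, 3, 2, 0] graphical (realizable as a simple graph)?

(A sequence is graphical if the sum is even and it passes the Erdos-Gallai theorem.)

Sum of degrees = 59. Sum is odd, so the sequence is NOT graphical.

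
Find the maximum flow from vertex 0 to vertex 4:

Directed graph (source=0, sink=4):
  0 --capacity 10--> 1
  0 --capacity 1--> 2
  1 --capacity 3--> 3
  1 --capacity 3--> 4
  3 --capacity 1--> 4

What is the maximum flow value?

Computing max flow:
  Flow on (0->1): 4/10
  Flow on (1->3): 1/3
  Flow on (1->4): 3/3
  Flow on (3->4): 1/1
Maximum flow = 4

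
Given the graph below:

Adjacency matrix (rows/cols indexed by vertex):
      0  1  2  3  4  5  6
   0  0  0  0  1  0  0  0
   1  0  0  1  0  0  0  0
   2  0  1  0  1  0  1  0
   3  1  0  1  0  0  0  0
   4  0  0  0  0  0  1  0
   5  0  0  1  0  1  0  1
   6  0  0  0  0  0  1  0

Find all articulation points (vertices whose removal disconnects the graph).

An articulation point is a vertex whose removal disconnects the graph.
Articulation points: [2, 3, 5]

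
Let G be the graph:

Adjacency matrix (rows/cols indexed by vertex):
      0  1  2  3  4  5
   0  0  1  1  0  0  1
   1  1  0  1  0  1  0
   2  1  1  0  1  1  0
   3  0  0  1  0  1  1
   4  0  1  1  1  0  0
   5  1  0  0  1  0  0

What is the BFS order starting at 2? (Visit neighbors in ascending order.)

BFS from vertex 2 (neighbors processed in ascending order):
Visit order: 2, 0, 1, 3, 4, 5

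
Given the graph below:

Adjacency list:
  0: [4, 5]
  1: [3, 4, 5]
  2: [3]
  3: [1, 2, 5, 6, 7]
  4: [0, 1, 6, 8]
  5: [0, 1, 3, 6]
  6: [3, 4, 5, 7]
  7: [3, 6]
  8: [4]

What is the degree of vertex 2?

Vertex 2 has neighbors [3], so deg(2) = 1.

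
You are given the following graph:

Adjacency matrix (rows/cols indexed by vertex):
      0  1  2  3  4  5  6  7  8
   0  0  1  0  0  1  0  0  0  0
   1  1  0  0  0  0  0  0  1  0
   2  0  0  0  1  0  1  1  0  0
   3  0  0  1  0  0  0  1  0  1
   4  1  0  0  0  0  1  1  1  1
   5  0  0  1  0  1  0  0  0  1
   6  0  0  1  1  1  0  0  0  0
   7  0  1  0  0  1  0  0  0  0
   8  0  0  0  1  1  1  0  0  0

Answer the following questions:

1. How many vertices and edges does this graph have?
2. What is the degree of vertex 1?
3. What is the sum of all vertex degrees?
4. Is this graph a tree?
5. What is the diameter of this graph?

Count: 9 vertices, 13 edges.
Vertex 1 has neighbors [0, 7], degree = 2.
Handshaking lemma: 2 * 13 = 26.
A tree on 9 vertices has 8 edges. This graph has 13 edges (5 extra). Not a tree.
Diameter (longest shortest path) = 4.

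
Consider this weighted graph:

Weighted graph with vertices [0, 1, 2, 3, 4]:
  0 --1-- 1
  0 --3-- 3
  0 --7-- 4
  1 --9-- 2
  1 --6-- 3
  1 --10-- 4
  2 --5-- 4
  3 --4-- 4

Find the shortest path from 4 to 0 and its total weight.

Using Dijkstra's algorithm from vertex 4:
Shortest path: 4 -> 0
Total weight: 7 = 7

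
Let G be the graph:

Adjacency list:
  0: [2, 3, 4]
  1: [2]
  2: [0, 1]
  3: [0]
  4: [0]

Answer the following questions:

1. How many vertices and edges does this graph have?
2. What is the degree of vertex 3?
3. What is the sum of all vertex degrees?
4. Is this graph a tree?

Count: 5 vertices, 4 edges.
Vertex 3 has neighbors [0], degree = 1.
Handshaking lemma: 2 * 4 = 8.
A graph is a tree iff it is connected and has exactly n-1 edges. This graph is connected (all 5 vertices in one component) and has 5-1 = 4 edges. It is a tree.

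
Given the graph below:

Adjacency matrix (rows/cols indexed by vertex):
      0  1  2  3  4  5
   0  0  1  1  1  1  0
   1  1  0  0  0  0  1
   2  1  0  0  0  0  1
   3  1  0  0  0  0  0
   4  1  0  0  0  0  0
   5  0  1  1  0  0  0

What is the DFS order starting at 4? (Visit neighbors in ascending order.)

DFS from vertex 4 (neighbors processed in ascending order):
Visit order: 4, 0, 1, 5, 2, 3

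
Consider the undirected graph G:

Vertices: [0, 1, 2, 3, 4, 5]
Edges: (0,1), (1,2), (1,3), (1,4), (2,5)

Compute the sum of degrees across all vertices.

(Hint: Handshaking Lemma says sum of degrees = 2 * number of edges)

Count edges: 5 edges.
By Handshaking Lemma: sum of degrees = 2 * 5 = 10.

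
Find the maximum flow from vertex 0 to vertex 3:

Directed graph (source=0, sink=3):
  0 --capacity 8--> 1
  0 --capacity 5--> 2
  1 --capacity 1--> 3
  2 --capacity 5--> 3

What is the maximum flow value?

Computing max flow:
  Flow on (0->1): 1/8
  Flow on (0->2): 5/5
  Flow on (1->3): 1/1
  Flow on (2->3): 5/5
Maximum flow = 6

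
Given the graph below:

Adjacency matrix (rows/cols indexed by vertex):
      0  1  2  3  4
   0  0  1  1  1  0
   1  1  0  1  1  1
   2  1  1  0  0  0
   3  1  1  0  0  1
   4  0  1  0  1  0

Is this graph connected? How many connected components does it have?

Checking connectivity: the graph has 1 connected component(s).
All vertices are reachable from each other. The graph IS connected.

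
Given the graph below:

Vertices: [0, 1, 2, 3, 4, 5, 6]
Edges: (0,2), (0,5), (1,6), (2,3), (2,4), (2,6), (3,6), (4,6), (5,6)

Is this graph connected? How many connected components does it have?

Checking connectivity: the graph has 1 connected component(s).
All vertices are reachable from each other. The graph IS connected.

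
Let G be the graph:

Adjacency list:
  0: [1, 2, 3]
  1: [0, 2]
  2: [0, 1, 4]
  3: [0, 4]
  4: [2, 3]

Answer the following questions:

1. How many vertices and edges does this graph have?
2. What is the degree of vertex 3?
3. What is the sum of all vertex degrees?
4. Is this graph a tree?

Count: 5 vertices, 6 edges.
Vertex 3 has neighbors [0, 4], degree = 2.
Handshaking lemma: 2 * 6 = 12.
A tree on 5 vertices has 4 edges. This graph has 6 edges (2 extra). Not a tree.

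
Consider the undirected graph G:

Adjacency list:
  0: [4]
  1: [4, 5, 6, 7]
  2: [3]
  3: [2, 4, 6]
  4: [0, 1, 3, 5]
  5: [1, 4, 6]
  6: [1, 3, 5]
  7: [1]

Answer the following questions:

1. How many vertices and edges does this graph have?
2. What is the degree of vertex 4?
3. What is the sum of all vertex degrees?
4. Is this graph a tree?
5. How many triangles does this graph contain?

Count: 8 vertices, 10 edges.
Vertex 4 has neighbors [0, 1, 3, 5], degree = 4.
Handshaking lemma: 2 * 10 = 20.
A tree on 8 vertices has 7 edges. This graph has 10 edges (3 extra). Not a tree.
Number of triangles = 2.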